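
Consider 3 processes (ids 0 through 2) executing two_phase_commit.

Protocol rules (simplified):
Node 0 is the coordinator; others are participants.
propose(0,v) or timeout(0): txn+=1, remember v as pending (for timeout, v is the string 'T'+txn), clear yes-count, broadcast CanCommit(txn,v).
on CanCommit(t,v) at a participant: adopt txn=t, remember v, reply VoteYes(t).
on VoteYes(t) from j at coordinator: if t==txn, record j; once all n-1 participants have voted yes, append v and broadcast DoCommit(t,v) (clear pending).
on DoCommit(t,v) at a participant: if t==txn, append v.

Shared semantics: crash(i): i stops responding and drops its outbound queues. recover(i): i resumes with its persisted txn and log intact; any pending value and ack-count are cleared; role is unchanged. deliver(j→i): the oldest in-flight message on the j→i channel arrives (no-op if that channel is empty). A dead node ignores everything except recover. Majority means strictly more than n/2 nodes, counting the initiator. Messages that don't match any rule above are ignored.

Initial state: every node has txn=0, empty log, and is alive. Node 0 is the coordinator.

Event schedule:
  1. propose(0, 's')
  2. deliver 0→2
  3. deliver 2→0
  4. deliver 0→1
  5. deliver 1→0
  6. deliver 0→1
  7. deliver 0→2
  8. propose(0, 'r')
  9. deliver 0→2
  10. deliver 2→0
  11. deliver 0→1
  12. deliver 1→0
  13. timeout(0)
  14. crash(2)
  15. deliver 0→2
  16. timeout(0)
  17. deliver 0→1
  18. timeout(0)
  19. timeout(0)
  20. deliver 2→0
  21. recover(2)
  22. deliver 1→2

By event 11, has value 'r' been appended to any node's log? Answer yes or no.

after 1 — propose(0,'s'): n0:coor/t1/[-]
after 2 — deliver 0→2: n2:part/t1/[-]
after 3 — deliver 2→0: ·
after 4 — deliver 0→1: n1:part/t1/[-]
after 5 — deliver 1→0: n0:coor/t1/[s]
after 6 — deliver 0→1: n1:part/t1/[s]
after 7 — deliver 0→2: n2:part/t1/[s]
after 8 — propose(0,'r'): n0:coor/t2/[s]
after 9 — deliver 0→2: n2:part/t2/[s]
after 10 — deliver 2→0: ·
after 11 — deliver 0→1: n1:part/t2/[s]

no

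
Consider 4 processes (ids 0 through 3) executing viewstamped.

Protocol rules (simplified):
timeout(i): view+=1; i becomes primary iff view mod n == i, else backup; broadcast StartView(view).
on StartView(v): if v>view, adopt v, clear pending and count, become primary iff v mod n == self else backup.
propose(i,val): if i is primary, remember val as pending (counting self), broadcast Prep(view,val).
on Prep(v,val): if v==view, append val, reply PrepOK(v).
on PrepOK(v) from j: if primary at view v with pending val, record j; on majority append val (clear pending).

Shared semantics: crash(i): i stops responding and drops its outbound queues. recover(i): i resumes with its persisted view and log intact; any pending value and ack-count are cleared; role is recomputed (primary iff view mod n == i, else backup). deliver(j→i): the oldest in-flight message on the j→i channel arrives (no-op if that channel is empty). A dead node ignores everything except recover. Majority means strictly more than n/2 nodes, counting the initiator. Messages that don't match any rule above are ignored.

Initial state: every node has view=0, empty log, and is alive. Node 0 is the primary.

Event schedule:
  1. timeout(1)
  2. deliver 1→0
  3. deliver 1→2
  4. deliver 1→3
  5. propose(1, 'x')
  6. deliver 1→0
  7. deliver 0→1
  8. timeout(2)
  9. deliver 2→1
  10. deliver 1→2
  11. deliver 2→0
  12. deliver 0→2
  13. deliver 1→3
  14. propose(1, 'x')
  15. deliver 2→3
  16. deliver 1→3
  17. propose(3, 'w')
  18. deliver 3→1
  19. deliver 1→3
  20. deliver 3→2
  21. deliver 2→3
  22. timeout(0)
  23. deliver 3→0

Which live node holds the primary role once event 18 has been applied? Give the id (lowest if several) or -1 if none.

e1 timeout(1): 1[prim,v=1,-]
e2 deliver 1→0: 0[back,v=1,-]
e3 deliver 1→2: 2[back,v=1,-]
e4 deliver 1→3: 3[back,v=1,-]
e5 propose(1,'x'): ·
e6 deliver 1→0: 0[back,v=1,x]
e7 deliver 0→1: ·
e8 timeout(2): 2[prim,v=2,-]
e9 deliver 2→1: 1[back,v=2,-]
e10 deliver 1→2: ·
e11 deliver 2→0: 0[back,v=2,x]
e12 deliver 0→2: ·
e13 deliver 1→3: 3[back,v=1,x]
e14 propose(1,'x'): ·
e15 deliver 2→3: 3[back,v=2,x]
e16 deliver 1→3: ·
e17 propose(3,'w'): ·
e18 deliver 3→1: ·

2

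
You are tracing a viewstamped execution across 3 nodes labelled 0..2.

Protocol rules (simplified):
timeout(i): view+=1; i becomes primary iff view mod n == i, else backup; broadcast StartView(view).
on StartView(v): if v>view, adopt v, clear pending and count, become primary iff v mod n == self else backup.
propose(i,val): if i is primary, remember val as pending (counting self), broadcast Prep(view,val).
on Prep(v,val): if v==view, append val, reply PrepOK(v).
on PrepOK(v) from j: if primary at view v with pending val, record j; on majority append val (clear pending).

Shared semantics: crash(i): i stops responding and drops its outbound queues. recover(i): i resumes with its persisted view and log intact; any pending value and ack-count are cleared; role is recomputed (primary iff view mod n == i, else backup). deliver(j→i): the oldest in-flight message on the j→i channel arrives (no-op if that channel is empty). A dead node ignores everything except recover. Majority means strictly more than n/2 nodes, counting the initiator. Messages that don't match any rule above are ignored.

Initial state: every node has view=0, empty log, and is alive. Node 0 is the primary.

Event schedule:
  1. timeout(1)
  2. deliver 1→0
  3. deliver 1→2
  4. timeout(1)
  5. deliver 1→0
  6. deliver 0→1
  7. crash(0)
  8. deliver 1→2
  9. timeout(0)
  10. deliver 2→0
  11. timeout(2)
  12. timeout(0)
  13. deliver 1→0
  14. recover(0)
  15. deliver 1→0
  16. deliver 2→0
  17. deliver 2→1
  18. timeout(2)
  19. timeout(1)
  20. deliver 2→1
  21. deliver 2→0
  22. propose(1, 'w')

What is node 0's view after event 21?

4

step 1 timeout(1): 1={prim,v=1,log=-}
step 2 deliver 1→0: 0={back,v=1,log=-}
step 3 deliver 1→2: 2={back,v=1,log=-}
step 4 timeout(1): 1={back,v=2,log=-}
step 5 deliver 1→0: 0={back,v=2,log=-}
step 6 deliver 0→1: —
step 7 crash(0): 0={✗back,v=2,log=-}
step 8 deliver 1→2: 2={prim,v=2,log=-}
step 9 timeout(0): —
step 10 deliver 2→0: —
step 11 timeout(2): 2={back,v=3,log=-}
step 12 timeout(0): —
step 13 deliver 1→0: —
step 14 recover(0): 0={back,v=2,log=-}
step 15 deliver 1→0: —
step 16 deliver 2→0: 0={prim,v=3,log=-}
step 17 deliver 2→1: 1={back,v=3,log=-}
step 18 timeout(2): 2={back,v=4,log=-}
step 19 timeout(1): 1={prim,v=4,log=-}
step 20 deliver 2→1: —
step 21 deliver 2→0: 0={back,v=4,log=-}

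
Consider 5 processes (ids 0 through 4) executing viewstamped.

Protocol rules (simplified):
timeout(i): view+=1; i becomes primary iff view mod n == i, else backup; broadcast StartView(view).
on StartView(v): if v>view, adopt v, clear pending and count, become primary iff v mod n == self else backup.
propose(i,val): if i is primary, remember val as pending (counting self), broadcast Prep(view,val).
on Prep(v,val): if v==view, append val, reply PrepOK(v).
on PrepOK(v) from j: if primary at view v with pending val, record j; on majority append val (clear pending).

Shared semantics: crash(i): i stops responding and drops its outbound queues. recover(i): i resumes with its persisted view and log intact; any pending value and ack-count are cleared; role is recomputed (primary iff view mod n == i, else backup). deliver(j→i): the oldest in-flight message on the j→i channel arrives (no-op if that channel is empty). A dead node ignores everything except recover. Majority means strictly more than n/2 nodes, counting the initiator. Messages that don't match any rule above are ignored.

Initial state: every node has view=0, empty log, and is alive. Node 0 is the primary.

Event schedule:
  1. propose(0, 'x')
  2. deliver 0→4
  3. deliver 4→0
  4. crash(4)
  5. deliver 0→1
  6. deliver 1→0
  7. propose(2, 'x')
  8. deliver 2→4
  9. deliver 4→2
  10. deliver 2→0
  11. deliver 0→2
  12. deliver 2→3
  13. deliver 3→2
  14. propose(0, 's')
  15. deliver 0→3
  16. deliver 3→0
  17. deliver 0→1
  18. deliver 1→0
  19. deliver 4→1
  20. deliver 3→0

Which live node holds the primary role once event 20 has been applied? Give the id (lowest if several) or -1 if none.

after 1 — propose(0,'x'): ·
after 2 — deliver 0→4: n4:back/v0/[x]
after 3 — deliver 4→0: ·
after 4 — crash(4): n4:✗back/v0/[x]
after 5 — deliver 0→1: n1:back/v0/[x]
after 6 — deliver 1→0: n0:prim/v0/[x]
after 7 — propose(2,'x'): ·
after 8 — deliver 2→4: ·
after 9 — deliver 4→2: ·
after 10 — deliver 2→0: ·
after 11 — deliver 0→2: n2:back/v0/[x]
after 12 — deliver 2→3: ·
after 13 — deliver 3→2: ·
after 14 — propose(0,'s'): ·
after 15 — deliver 0→3: n3:back/v0/[x]
after 16 — deliver 3→0: ·
after 17 — deliver 0→1: n1:back/v0/[x,s]
after 18 — deliver 1→0: n0:prim/v0/[x,s]
after 19 — deliver 4→1: ·
after 20 — deliver 3→0: ·

0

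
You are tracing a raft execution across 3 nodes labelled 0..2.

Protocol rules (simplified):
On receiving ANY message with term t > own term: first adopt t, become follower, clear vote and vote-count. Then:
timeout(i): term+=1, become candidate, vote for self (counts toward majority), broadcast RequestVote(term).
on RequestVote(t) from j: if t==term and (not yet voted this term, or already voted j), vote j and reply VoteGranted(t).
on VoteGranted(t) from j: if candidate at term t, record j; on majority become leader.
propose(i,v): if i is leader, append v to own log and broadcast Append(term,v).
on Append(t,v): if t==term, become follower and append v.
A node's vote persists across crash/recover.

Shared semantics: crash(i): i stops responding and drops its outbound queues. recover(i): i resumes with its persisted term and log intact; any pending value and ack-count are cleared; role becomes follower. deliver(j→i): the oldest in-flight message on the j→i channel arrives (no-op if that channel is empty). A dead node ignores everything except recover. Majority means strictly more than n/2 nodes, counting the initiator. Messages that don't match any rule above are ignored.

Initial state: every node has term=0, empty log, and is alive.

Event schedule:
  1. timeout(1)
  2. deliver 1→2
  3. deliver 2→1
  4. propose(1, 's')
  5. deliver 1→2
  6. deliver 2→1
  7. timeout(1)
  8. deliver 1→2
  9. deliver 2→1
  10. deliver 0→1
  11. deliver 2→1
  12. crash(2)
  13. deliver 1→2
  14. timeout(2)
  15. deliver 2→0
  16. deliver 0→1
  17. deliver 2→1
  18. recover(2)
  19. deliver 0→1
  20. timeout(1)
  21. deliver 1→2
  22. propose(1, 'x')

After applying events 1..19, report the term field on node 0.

[1] timeout(1) → N1(cand t1 [-])
[2] deliver 1→2 → N2(foll t1 [-])
[3] deliver 2→1 → N1(lead t1 [-])
[4] propose(1,'s') → N1(lead t1 [s])
[5] deliver 1→2 → N2(foll t1 [s])
[6] deliver 2→1 → ∅
[7] timeout(1) → N1(cand t2 [s])
[8] deliver 1→2 → N2(foll t2 [s])
[9] deliver 2→1 → N1(lead t2 [s])
[10] deliver 0→1 → ∅
[11] deliver 2→1 → ∅
[12] crash(2) → N2(✗foll t2 [s])
[13] deliver 1→2 → ∅
[14] timeout(2) → ∅
[15] deliver 2→0 → ∅
[16] deliver 0→1 → ∅
[17] deliver 2→1 → ∅
[18] recover(2) → N2(foll t2 [s])
[19] deliver 0→1 → ∅

0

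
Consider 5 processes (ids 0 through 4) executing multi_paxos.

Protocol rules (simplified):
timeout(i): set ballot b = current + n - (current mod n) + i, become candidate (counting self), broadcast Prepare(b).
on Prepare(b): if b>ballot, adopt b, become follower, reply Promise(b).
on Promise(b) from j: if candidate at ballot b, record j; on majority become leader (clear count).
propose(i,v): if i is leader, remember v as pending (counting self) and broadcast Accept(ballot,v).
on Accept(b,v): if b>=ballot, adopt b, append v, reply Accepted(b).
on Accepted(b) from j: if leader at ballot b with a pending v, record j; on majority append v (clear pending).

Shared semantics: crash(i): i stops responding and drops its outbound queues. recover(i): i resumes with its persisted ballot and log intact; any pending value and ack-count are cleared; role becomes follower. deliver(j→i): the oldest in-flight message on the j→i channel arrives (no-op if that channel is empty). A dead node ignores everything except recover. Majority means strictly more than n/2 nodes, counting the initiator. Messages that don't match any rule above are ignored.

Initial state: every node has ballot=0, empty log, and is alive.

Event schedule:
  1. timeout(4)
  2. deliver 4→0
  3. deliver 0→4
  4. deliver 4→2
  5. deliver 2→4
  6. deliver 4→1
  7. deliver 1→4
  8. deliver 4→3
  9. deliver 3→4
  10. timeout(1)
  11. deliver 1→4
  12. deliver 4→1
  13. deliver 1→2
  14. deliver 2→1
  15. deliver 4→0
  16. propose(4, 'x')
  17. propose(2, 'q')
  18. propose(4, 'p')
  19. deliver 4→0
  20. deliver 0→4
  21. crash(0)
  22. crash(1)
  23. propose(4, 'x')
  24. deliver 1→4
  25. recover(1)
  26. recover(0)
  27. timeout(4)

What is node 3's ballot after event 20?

1. timeout(4):  <4:cand b9 ->
2. deliver 4→0:  <0:foll b9 ->
3. deliver 0→4:  nop
4. deliver 4→2:  <2:foll b9 ->
5. deliver 2→4:  <4:lead b9 ->
6. deliver 4→1:  <1:foll b9 ->
7. deliver 1→4:  nop
8. deliver 4→3:  <3:foll b9 ->
9. deliver 3→4:  nop
10. timeout(1):  <1:cand b11 ->
11. deliver 1→4:  <4:foll b11 ->
12. deliver 4→1:  nop
13. deliver 1→2:  <2:foll b11 ->
14. deliver 2→1:  <1:lead b11 ->
15. deliver 4→0:  nop
16. propose(4,'x'):  nop
17. propose(2,'q'):  nop
18. propose(4,'p'):  nop
19. deliver 4→0:  nop
20. deliver 0→4:  nop

9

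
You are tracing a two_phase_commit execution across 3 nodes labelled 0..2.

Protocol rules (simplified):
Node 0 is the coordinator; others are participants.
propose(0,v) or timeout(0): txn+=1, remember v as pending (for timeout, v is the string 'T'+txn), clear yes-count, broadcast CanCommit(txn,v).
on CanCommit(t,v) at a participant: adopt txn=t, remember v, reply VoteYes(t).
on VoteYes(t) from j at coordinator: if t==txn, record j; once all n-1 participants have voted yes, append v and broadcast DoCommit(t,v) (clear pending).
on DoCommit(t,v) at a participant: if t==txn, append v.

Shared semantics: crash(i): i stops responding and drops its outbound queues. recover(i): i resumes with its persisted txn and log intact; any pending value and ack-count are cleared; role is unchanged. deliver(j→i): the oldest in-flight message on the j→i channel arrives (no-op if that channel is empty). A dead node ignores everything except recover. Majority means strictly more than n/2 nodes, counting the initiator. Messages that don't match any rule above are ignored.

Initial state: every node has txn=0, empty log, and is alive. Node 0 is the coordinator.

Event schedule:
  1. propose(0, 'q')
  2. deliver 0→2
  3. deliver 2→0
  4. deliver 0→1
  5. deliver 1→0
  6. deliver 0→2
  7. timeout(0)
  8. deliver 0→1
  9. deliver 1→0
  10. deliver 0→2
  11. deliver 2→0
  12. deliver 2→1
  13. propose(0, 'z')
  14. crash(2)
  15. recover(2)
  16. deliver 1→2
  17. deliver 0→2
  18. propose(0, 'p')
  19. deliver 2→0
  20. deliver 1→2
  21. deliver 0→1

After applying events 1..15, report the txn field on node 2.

2

e1 propose(0,'q'): 0[coor,t=1,-]
e2 deliver 0→2: 2[part,t=1,-]
e3 deliver 2→0: ·
e4 deliver 0→1: 1[part,t=1,-]
e5 deliver 1→0: 0[coor,t=1,q]
e6 deliver 0→2: 2[part,t=1,q]
e7 timeout(0): 0[coor,t=2,q]
e8 deliver 0→1: 1[part,t=1,q]
e9 deliver 1→0: ·
e10 deliver 0→2: 2[part,t=2,q]
e11 deliver 2→0: ·
e12 deliver 2→1: ·
e13 propose(0,'z'): 0[coor,t=3,q]
e14 crash(2): 2[✗part,t=2,q]
e15 recover(2): 2[part,t=2,q]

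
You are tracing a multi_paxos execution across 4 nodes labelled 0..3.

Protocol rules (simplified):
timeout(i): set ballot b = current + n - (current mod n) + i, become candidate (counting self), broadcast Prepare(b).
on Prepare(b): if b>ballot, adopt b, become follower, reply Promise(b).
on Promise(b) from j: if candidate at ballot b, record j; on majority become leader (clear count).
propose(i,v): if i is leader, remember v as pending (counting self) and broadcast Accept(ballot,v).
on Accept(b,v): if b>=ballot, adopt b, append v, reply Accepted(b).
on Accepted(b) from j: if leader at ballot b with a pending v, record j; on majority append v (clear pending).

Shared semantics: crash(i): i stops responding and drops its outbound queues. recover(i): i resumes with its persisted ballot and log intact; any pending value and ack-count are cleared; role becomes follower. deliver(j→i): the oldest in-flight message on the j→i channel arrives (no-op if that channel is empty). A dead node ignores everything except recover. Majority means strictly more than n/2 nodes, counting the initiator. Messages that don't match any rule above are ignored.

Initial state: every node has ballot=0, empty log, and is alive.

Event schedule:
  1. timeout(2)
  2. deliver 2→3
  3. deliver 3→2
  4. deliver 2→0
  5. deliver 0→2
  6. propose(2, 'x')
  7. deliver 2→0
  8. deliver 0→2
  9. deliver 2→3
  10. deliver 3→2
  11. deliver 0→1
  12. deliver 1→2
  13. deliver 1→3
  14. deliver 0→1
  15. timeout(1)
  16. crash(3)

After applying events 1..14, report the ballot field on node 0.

e1 timeout(2): 2[cand,b=6,-]
e2 deliver 2→3: 3[foll,b=6,-]
e3 deliver 3→2: ·
e4 deliver 2→0: 0[foll,b=6,-]
e5 deliver 0→2: 2[lead,b=6,-]
e6 propose(2,'x'): ·
e7 deliver 2→0: 0[foll,b=6,x]
e8 deliver 0→2: ·
e9 deliver 2→3: 3[foll,b=6,x]
e10 deliver 3→2: 2[lead,b=6,x]
e11 deliver 0→1: ·
e12 deliver 1→2: ·
e13 deliver 1→3: ·
e14 deliver 0→1: ·

6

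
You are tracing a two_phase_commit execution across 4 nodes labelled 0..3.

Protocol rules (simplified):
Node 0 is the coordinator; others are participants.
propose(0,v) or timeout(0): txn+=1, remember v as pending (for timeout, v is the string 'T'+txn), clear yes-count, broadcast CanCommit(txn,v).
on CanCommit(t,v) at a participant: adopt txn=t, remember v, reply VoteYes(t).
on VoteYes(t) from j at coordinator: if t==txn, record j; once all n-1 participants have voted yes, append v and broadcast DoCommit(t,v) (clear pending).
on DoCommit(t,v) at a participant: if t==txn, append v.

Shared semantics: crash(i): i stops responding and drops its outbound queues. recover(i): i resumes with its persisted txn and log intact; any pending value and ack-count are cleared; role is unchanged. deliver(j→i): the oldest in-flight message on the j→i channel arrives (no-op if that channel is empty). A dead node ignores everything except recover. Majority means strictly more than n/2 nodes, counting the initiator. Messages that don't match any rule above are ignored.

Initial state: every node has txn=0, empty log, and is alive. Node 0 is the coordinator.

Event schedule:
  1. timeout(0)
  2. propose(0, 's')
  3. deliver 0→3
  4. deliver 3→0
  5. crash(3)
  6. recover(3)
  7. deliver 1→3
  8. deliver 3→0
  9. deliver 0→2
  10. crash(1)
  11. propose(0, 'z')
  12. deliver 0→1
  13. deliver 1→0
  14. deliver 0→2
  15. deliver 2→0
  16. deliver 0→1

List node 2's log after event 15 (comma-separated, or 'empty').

empty

e1 timeout(0): 0[coor,t=1,-]
e2 propose(0,'s'): 0[coor,t=2,-]
e3 deliver 0→3: 3[part,t=1,-]
e4 deliver 3→0: ·
e5 crash(3): 3[✗part,t=1,-]
e6 recover(3): 3[part,t=1,-]
e7 deliver 1→3: ·
e8 deliver 3→0: ·
e9 deliver 0→2: 2[part,t=1,-]
e10 crash(1): 1[✗part,t=0,-]
e11 propose(0,'z'): 0[coor,t=3,-]
e12 deliver 0→1: ·
e13 deliver 1→0: ·
e14 deliver 0→2: 2[part,t=2,-]
e15 deliver 2→0: ·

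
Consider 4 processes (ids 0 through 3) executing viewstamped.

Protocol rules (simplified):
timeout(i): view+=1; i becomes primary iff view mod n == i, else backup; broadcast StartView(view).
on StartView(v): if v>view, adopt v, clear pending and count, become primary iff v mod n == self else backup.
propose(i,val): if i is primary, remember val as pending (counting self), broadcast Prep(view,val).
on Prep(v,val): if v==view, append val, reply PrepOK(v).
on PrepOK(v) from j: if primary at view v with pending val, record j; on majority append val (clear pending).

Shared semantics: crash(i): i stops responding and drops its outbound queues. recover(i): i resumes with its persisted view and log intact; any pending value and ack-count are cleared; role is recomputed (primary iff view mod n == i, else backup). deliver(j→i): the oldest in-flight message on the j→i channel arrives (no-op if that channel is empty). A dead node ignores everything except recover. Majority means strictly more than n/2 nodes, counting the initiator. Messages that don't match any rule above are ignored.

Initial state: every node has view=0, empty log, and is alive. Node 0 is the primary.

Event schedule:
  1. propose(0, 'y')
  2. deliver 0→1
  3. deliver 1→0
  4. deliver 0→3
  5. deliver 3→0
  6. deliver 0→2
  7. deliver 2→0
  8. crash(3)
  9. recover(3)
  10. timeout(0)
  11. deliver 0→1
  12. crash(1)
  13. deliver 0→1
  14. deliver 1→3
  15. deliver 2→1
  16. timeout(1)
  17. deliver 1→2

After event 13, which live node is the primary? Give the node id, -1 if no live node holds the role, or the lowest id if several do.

-1

e1 propose(0,'y'): ·
e2 deliver 0→1: 1[back,v=0,y]
e3 deliver 1→0: ·
e4 deliver 0→3: 3[back,v=0,y]
e5 deliver 3→0: 0[prim,v=0,y]
e6 deliver 0→2: 2[back,v=0,y]
e7 deliver 2→0: ·
e8 crash(3): 3[✗back,v=0,y]
e9 recover(3): 3[back,v=0,y]
e10 timeout(0): 0[back,v=1,y]
e11 deliver 0→1: 1[prim,v=1,y]
e12 crash(1): 1[✗prim,v=1,y]
e13 deliver 0→1: ·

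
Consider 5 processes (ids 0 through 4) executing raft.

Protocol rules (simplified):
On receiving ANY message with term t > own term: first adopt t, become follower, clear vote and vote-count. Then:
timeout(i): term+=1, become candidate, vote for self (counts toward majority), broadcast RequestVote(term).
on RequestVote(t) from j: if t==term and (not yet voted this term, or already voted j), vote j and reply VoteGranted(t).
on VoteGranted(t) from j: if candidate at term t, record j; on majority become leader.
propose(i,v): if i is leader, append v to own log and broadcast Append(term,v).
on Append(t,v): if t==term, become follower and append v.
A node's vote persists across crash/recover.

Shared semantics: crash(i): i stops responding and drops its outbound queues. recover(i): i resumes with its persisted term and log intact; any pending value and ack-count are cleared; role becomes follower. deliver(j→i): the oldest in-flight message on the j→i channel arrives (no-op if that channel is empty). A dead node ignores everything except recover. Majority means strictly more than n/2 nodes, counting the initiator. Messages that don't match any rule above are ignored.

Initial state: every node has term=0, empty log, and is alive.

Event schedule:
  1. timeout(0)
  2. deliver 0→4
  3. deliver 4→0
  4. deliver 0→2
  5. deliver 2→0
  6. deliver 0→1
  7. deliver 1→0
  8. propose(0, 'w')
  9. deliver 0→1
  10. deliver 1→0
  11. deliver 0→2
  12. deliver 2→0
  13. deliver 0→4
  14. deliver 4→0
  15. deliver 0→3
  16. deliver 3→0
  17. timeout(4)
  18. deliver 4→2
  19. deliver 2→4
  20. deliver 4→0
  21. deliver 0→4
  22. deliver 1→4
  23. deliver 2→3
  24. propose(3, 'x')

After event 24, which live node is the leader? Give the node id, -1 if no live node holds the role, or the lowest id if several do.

step 1 timeout(0): 0={cand,t=1,log=-}
step 2 deliver 0→4: 4={foll,t=1,log=-}
step 3 deliver 4→0: —
step 4 deliver 0→2: 2={foll,t=1,log=-}
step 5 deliver 2→0: 0={lead,t=1,log=-}
step 6 deliver 0→1: 1={foll,t=1,log=-}
step 7 deliver 1→0: —
step 8 propose(0,'w'): 0={lead,t=1,log=w}
step 9 deliver 0→1: 1={foll,t=1,log=w}
step 10 deliver 1→0: —
step 11 deliver 0→2: 2={foll,t=1,log=w}
step 12 deliver 2→0: —
step 13 deliver 0→4: 4={foll,t=1,log=w}
step 14 deliver 4→0: —
step 15 deliver 0→3: 3={foll,t=1,log=-}
step 16 deliver 3→0: —
step 17 timeout(4): 4={cand,t=2,log=w}
step 18 deliver 4→2: 2={foll,t=2,log=w}
step 19 deliver 2→4: —
step 20 deliver 4→0: 0={foll,t=2,log=w}
step 21 deliver 0→4: 4={lead,t=2,log=w}
step 22 deliver 1→4: —
step 23 deliver 2→3: —
step 24 propose(3,'x'): —

4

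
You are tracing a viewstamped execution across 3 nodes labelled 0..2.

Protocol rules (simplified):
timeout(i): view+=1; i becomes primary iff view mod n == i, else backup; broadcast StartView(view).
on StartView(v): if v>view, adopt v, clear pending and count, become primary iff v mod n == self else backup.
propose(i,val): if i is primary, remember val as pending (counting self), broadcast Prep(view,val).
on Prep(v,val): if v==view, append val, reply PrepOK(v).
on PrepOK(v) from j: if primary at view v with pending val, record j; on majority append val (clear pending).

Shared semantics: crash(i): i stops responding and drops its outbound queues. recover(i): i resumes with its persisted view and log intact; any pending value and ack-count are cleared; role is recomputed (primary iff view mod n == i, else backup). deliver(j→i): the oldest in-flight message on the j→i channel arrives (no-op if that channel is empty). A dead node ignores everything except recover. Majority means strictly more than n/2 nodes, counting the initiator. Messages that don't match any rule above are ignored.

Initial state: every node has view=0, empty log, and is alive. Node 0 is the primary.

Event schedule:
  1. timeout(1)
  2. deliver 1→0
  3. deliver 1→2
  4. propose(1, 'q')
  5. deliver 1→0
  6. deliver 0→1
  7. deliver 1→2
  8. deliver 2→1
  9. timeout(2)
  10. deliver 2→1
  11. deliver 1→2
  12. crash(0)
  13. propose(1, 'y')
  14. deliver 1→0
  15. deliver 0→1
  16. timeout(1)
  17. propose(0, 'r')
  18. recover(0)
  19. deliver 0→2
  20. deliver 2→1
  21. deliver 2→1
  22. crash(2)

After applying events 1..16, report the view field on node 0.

[1] timeout(1) → N1(prim v1 [-])
[2] deliver 1→0 → N0(back v1 [-])
[3] deliver 1→2 → N2(back v1 [-])
[4] propose(1,'q') → ∅
[5] deliver 1→0 → N0(back v1 [q])
[6] deliver 0→1 → N1(prim v1 [q])
[7] deliver 1→2 → N2(back v1 [q])
[8] deliver 2→1 → ∅
[9] timeout(2) → N2(prim v2 [q])
[10] deliver 2→1 → N1(back v2 [q])
[11] deliver 1→2 → ∅
[12] crash(0) → N0(✗back v1 [q])
[13] propose(1,'y') → ∅
[14] deliver 1→0 → ∅
[15] deliver 0→1 → ∅
[16] timeout(1) → N1(back v3 [q])

1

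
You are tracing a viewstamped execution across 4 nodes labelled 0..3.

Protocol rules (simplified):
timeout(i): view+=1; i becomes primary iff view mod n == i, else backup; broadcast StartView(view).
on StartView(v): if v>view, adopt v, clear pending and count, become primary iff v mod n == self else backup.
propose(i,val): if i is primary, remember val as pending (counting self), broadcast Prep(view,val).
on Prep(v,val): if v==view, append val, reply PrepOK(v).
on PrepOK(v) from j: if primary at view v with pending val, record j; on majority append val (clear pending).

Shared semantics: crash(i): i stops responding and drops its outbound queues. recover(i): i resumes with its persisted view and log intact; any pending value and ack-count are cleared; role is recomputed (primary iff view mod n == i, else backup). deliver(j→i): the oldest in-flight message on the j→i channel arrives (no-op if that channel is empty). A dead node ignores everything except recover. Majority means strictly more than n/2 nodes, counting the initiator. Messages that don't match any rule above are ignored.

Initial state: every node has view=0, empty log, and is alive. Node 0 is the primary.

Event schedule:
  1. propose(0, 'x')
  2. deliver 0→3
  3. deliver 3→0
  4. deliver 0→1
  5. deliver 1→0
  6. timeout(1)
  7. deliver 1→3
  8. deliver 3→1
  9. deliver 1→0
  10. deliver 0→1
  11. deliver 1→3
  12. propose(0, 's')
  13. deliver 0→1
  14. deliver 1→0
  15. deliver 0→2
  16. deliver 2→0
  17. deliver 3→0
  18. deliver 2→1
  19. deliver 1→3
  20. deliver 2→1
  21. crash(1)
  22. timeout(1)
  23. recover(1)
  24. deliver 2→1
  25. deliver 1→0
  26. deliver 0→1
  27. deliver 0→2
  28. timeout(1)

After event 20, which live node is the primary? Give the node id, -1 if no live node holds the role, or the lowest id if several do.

1

step 1 propose(0,'x'): —
step 2 deliver 0→3: 3={back,v=0,log=x}
step 3 deliver 3→0: —
step 4 deliver 0→1: 1={back,v=0,log=x}
step 5 deliver 1→0: 0={prim,v=0,log=x}
step 6 timeout(1): 1={prim,v=1,log=x}
step 7 deliver 1→3: 3={back,v=1,log=x}
step 8 deliver 3→1: —
step 9 deliver 1→0: 0={back,v=1,log=x}
step 10 deliver 0→1: —
step 11 deliver 1→3: —
step 12 propose(0,'s'): —
step 13 deliver 0→1: —
step 14 deliver 1→0: —
step 15 deliver 0→2: 2={back,v=0,log=x}
step 16 deliver 2→0: —
step 17 deliver 3→0: —
step 18 deliver 2→1: —
step 19 deliver 1→3: —
step 20 deliver 2→1: —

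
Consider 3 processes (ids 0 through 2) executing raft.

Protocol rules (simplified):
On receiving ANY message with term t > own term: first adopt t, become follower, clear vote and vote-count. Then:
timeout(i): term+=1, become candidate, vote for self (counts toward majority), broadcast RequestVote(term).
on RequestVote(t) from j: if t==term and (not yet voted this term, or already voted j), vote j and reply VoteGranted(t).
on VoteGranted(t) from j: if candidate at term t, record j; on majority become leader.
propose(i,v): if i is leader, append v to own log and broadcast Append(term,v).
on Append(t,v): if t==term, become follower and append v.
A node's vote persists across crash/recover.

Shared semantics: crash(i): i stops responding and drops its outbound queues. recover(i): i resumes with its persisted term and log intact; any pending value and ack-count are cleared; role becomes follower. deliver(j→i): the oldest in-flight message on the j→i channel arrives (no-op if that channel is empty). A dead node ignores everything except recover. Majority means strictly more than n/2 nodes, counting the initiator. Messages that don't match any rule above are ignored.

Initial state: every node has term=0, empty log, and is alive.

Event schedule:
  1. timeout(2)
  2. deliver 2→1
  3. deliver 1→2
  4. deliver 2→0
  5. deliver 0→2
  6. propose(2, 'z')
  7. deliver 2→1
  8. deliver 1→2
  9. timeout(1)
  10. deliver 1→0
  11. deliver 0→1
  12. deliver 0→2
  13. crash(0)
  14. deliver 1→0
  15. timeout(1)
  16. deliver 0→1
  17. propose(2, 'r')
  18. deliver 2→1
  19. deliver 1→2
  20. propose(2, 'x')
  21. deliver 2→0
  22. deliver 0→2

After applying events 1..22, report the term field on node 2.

e1 timeout(2): 2[cand,t=1,-]
e2 deliver 2→1: 1[foll,t=1,-]
e3 deliver 1→2: 2[lead,t=1,-]
e4 deliver 2→0: 0[foll,t=1,-]
e5 deliver 0→2: ·
e6 propose(2,'z'): 2[lead,t=1,z]
e7 deliver 2→1: 1[foll,t=1,z]
e8 deliver 1→2: ·
e9 timeout(1): 1[cand,t=2,z]
e10 deliver 1→0: 0[foll,t=2,-]
e11 deliver 0→1: 1[lead,t=2,z]
e12 deliver 0→2: ·
e13 crash(0): 0[✗foll,t=2,-]
e14 deliver 1→0: ·
e15 timeout(1): 1[cand,t=3,z]
e16 deliver 0→1: ·
e17 propose(2,'r'): 2[lead,t=1,z,r]
e18 deliver 2→1: ·
e19 deliver 1→2: 2[foll,t=2,z,r]
e20 propose(2,'x'): ·
e21 deliver 2→0: ·
e22 deliver 0→2: ·

2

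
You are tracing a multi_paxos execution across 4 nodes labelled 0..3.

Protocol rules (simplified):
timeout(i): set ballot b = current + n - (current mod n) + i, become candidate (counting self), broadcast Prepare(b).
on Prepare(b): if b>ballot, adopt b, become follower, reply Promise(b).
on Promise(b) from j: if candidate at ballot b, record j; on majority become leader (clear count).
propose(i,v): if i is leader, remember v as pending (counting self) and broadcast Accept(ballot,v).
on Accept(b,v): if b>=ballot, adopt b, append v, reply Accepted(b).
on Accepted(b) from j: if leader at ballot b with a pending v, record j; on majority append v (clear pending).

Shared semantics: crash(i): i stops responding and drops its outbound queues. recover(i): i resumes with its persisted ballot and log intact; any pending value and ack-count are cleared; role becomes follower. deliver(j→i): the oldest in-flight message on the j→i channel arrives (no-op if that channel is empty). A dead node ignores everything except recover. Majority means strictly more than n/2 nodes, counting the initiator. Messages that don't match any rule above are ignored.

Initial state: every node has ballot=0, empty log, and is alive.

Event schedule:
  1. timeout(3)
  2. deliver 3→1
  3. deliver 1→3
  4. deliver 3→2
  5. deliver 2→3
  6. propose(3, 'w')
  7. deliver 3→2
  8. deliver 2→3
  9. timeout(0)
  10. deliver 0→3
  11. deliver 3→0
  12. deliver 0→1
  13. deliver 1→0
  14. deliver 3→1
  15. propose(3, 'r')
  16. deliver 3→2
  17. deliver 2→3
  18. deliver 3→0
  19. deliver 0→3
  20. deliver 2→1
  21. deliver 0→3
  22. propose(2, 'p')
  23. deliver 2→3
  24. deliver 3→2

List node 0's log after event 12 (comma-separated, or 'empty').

1. timeout(3):  <3:cand b7 ->
2. deliver 3→1:  <1:foll b7 ->
3. deliver 1→3:  nop
4. deliver 3→2:  <2:foll b7 ->
5. deliver 2→3:  <3:lead b7 ->
6. propose(3,'w'):  nop
7. deliver 3→2:  <2:foll b7 w>
8. deliver 2→3:  nop
9. timeout(0):  <0:cand b4 ->
10. deliver 0→3:  nop
11. deliver 3→0:  <0:foll b7 ->
12. deliver 0→1:  nop

empty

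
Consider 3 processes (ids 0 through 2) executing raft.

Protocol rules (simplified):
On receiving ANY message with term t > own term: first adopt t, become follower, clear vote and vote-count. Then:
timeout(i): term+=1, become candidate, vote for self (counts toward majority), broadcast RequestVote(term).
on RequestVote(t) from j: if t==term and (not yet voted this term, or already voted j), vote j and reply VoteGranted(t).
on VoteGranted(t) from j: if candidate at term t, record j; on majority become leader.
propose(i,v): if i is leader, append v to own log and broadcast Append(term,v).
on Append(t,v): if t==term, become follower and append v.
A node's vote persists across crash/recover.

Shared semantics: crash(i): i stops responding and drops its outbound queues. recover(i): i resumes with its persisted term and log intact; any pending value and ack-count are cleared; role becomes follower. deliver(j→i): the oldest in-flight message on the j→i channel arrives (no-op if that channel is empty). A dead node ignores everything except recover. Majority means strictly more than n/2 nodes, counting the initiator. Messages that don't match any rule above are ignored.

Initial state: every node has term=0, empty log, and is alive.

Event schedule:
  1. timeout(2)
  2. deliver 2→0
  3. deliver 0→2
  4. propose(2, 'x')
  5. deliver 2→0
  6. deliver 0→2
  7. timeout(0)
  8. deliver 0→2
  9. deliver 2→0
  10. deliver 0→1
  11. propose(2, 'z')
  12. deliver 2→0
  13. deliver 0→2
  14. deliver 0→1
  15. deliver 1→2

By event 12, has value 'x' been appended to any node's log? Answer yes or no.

[1] timeout(2) → N2(cand t1 [-])
[2] deliver 2→0 → N0(foll t1 [-])
[3] deliver 0→2 → N2(lead t1 [-])
[4] propose(2,'x') → N2(lead t1 [x])
[5] deliver 2→0 → N0(foll t1 [x])
[6] deliver 0→2 → ∅
[7] timeout(0) → N0(cand t2 [x])
[8] deliver 0→2 → N2(foll t2 [x])
[9] deliver 2→0 → N0(lead t2 [x])
[10] deliver 0→1 → N1(foll t2 [-])
[11] propose(2,'z') → ∅
[12] deliver 2→0 → ∅

yes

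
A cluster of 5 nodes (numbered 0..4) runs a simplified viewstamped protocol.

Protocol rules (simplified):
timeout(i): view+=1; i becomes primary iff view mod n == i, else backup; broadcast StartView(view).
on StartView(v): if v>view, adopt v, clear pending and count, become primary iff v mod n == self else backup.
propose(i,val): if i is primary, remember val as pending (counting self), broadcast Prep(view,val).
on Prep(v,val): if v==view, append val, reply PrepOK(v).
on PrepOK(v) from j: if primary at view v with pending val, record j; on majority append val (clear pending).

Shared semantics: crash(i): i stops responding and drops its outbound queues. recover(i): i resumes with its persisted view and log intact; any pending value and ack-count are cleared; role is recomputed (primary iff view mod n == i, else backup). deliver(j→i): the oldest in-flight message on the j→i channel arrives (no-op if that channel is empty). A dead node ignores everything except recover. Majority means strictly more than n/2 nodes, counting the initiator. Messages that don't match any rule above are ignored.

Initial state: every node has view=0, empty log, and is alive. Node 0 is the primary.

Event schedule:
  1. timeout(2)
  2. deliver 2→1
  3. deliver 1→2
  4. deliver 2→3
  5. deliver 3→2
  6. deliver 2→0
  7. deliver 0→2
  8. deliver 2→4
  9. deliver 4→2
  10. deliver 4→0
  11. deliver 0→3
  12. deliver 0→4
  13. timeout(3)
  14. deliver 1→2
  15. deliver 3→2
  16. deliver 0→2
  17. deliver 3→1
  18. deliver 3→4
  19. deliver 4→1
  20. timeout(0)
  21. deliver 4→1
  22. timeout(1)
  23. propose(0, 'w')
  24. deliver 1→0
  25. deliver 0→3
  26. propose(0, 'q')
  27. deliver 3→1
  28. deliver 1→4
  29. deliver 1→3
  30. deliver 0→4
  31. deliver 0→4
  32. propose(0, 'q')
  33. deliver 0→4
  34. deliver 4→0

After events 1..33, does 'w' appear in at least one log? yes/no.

after 1 — timeout(2): n2:back/v1/[-]
after 2 — deliver 2→1: n1:prim/v1/[-]
after 3 — deliver 1→2: ·
after 4 — deliver 2→3: n3:back/v1/[-]
after 5 — deliver 3→2: ·
after 6 — deliver 2→0: n0:back/v1/[-]
after 7 — deliver 0→2: ·
after 8 — deliver 2→4: n4:back/v1/[-]
after 9 — deliver 4→2: ·
after 10 — deliver 4→0: ·
after 11 — deliver 0→3: ·
after 12 — deliver 0→4: ·
after 13 — timeout(3): n3:back/v2/[-]
after 14 — deliver 1→2: ·
after 15 — deliver 3→2: n2:prim/v2/[-]
after 16 — deliver 0→2: ·
after 17 — deliver 3→1: n1:back/v2/[-]
after 18 — deliver 3→4: n4:back/v2/[-]
after 19 — deliver 4→1: ·
after 20 — timeout(0): n0:back/v2/[-]
after 21 — deliver 4→1: ·
after 22 — timeout(1): n1:back/v3/[-]
after 23 — propose(0,'w'): ·
after 24 — deliver 1→0: n0:back/v3/[-]
after 25 — deliver 0→3: ·
after 26 — propose(0,'q'): ·
after 27 — deliver 3→1: ·
after 28 — deliver 1→4: n4:back/v3/[-]
after 29 — deliver 1→3: n3:prim/v3/[-]
after 30 — deliver 0→4: ·
after 31 — deliver 0→4: ·
after 32 — propose(0,'q'): ·
after 33 — deliver 0→4: ·

no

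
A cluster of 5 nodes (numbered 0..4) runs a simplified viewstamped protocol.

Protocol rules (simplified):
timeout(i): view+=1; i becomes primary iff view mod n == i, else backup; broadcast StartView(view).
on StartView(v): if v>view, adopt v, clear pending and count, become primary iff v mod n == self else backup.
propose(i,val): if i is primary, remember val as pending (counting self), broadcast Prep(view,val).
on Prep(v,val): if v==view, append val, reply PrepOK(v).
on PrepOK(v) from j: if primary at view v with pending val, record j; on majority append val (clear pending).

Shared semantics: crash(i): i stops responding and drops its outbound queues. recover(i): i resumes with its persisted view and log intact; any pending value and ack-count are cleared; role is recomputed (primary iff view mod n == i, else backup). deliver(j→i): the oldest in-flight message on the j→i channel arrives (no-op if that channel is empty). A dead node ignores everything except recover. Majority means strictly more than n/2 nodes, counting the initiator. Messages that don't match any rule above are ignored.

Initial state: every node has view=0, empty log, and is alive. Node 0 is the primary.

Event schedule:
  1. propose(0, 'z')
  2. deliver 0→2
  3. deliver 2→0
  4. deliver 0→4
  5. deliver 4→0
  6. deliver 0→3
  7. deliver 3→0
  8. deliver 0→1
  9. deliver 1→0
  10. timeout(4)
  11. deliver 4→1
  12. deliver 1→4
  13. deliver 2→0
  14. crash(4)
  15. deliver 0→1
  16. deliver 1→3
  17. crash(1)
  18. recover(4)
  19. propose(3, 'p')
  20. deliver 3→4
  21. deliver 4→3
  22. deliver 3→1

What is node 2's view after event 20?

e1 propose(0,'z'): ·
e2 deliver 0→2: 2[back,v=0,z]
e3 deliver 2→0: ·
e4 deliver 0→4: 4[back,v=0,z]
e5 deliver 4→0: 0[prim,v=0,z]
e6 deliver 0→3: 3[back,v=0,z]
e7 deliver 3→0: ·
e8 deliver 0→1: 1[back,v=0,z]
e9 deliver 1→0: ·
e10 timeout(4): 4[back,v=1,z]
e11 deliver 4→1: 1[prim,v=1,z]
e12 deliver 1→4: ·
e13 deliver 2→0: ·
e14 crash(4): 4[✗back,v=1,z]
e15 deliver 0→1: ·
e16 deliver 1→3: ·
e17 crash(1): 1[✗prim,v=1,z]
e18 recover(4): 4[back,v=1,z]
e19 propose(3,'p'): ·
e20 deliver 3→4: ·

0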